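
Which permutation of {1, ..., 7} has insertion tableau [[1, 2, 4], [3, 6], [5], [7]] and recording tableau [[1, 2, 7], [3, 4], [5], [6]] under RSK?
Reverse the RSK construction: for i from n down to 1, find the cell of Q containing i, remove the entry at that cell from P, and reverse-bump it up through P; the value ejected from row 1 is w(i).

Step i=7: Q has 7 at row 1, column 3; remove that cell from P, ejecting 4. So w(7) = 4. P is now [[1, 2], [3, 6], [5], [7]].
Step i=6: Q has 6 at row 4, column 1; remove 7 from row 4 of P and reverse-bump: 7 enters row 3 and ejects 5; 5 enters row 2 and ejects 3; 3 enters row 1 and ejects 2. So w(6) = 2. P is now [[1, 3], [5, 6], [7]].
Step i=5: Q has 5 at row 3, column 1; remove 7 from row 3 of P and reverse-bump: 7 enters row 2 and ejects 6; 6 enters row 1 and ejects 3. So w(5) = 3. P is now [[1, 6], [5, 7]].
Step i=4: Q has 4 at row 2, column 2; remove 7 from row 2 of P and reverse-bump: 7 enters row 1 and ejects 6. So w(4) = 6. P is now [[1, 7], [5]].
Step i=3: Q has 3 at row 2, column 1; remove 5 from row 2 of P and reverse-bump: 5 enters row 1 and ejects 1. So w(3) = 1. P is now [[5, 7]].
Step i=2: Q has 2 at row 1, column 2; remove that cell from P, ejecting 7. So w(2) = 7. P is now [[5]].
Step i=1: Q has 1 at row 1, column 1; remove that cell from P, ejecting 5. So w(1) = 5. P is now [].

So w = 5 7 1 6 3 2 4.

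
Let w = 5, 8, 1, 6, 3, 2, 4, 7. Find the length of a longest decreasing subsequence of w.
4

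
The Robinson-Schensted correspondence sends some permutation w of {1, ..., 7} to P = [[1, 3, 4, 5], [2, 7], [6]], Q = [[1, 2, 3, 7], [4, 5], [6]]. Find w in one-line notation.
Reverse the RSK construction: for i from n down to 1, find the cell of Q containing i, remove the entry at that cell from P, and reverse-bump it up through P; the value ejected from row 1 is w(i).

Step i=7: Q has 7 at row 1, column 4; remove that cell from P, ejecting 5. So w(7) = 5. P is now [[1, 3, 4], [2, 7], [6]].
Step i=6: Q has 6 at row 3, column 1; remove 6 from row 3 of P and reverse-bump: 6 enters row 2 and ejects 2; 2 enters row 1 and ejects 1. So w(6) = 1. P is now [[2, 3, 4], [6, 7]].
Step i=5: Q has 5 at row 2, column 2; remove 7 from row 2 of P and reverse-bump: 7 enters row 1 and ejects 4. So w(5) = 4. P is now [[2, 3, 7], [6]].
Step i=4: Q has 4 at row 2, column 1; remove 6 from row 2 of P and reverse-bump: 6 enters row 1 and ejects 3. So w(4) = 3. P is now [[2, 6, 7]].
Step i=3: Q has 3 at row 1, column 3; remove that cell from P, ejecting 7. So w(3) = 7. P is now [[2, 6]].
Step i=2: Q has 2 at row 1, column 2; remove that cell from P, ejecting 6. So w(2) = 6. P is now [[2]].
Step i=1: Q has 1 at row 1, column 1; remove that cell from P, ejecting 2. So w(1) = 2. P is now [].

So w = 2 6 7 3 4 1 5.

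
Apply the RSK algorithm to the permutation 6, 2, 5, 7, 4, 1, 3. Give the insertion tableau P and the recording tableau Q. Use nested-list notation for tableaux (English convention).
P = [[1, 3, 7], [2, 4], [5], [6]], Q = [[1, 3, 4], [2, 7], [5], [6]]

Insert each entry of the permutation into P by Schensted row insertion, recording in Q the position of each new cell.

Insert 6: appended to row 1. P = [[6]].
Insert 2: 2 bumps 6 from row 1; 6 starts row 2. P = [[2], [6]].
Insert 5: appended to row 1. P = [[2, 5], [6]].
Insert 7: appended to row 1. P = [[2, 5, 7], [6]].
Insert 4: 4 bumps 5 from row 1; 5 bumps 6 from row 2; 6 starts row 3. P = [[2, 4, 7], [5], [6]].
Insert 1: 1 bumps 2 from row 1; 2 bumps 5 from row 2; 5 bumps 6 from row 3; 6 starts row 4. P = [[1, 4, 7], [2], [5], [6]].
Insert 3: 3 bumps 4 from row 1; 4 appends to row 2. P = [[1, 3, 7], [2, 4], [5], [6]].

So P = [[1, 3, 7], [2, 4], [5], [6]], Q = [[1, 3, 4], [2, 7], [5], [6]].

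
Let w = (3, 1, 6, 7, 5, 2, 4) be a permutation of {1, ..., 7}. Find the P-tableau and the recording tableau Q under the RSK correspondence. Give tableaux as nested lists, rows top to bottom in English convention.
Insert each entry of the permutation into P by Schensted row insertion, recording in Q the position of each new cell.

Insert 3: appended to row 1. P = [[3]], Q = [[1]].
Insert 1: 1 bumps 3 from row 1; 3 starts row 2. P = [[1], [3]], Q = [[1], [2]].
Insert 6: appended to row 1. P = [[1, 6], [3]], Q = [[1, 3], [2]].
Insert 7: appended to row 1. P = [[1, 6, 7], [3]], Q = [[1, 3, 4], [2]].
Insert 5: 5 bumps 6 from row 1; 6 appends to row 2. P = [[1, 5, 7], [3, 6]], Q = [[1, 3, 4], [2, 5]].
Insert 2: 2 bumps 5 from row 1; 5 bumps 6 from row 2; 6 starts row 3. P = [[1, 2, 7], [3, 5], [6]], Q = [[1, 3, 4], [2, 5], [6]].
Insert 4: 4 bumps 7 from row 1; 7 appends to row 2. P = [[1, 2, 4], [3, 5, 7], [6]], Q = [[1, 3, 4], [2, 5, 7], [6]].

So P = [[1, 2, 4], [3, 5, 7], [6]], Q = [[1, 3, 4], [2, 5, 7], [6]].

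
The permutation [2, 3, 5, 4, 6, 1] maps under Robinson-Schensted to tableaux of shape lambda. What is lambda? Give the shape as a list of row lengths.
RSK row insertion gives P = [[1, 3, 4, 6], [2], [5]], which has shape [4, 1, 1].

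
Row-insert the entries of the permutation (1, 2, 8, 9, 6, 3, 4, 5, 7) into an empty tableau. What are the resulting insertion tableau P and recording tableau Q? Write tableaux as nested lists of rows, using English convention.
Insert each entry of the permutation into P by Schensted row insertion, recording in Q the position of each new cell.

Insert 1: appended to row 1. P = [[1]], Q = [[1]].
Insert 2: appended to row 1. P = [[1, 2]], Q = [[1, 2]].
Insert 8: appended to row 1. P = [[1, 2, 8]], Q = [[1, 2, 3]].
Insert 9: appended to row 1. P = [[1, 2, 8, 9]], Q = [[1, 2, 3, 4]].
Insert 6: 6 bumps 8 from row 1; 8 starts row 2. P = [[1, 2, 6, 9], [8]], Q = [[1, 2, 3, 4], [5]].
Insert 3: 3 bumps 6 from row 1; 6 bumps 8 from row 2; 8 starts row 3. P = [[1, 2, 3, 9], [6], [8]], Q = [[1, 2, 3, 4], [5], [6]].
Insert 4: 4 bumps 9 from row 1; 9 appends to row 2. P = [[1, 2, 3, 4], [6, 9], [8]], Q = [[1, 2, 3, 4], [5, 7], [6]].
Insert 5: appended to row 1. P = [[1, 2, 3, 4, 5], [6, 9], [8]], Q = [[1, 2, 3, 4, 8], [5, 7], [6]].
Insert 7: appended to row 1. P = [[1, 2, 3, 4, 5, 7], [6, 9], [8]], Q = [[1, 2, 3, 4, 8, 9], [5, 7], [6]].

So P = [[1, 2, 3, 4, 5, 7], [6, 9], [8]], Q = [[1, 2, 3, 4, 8, 9], [5, 7], [6]].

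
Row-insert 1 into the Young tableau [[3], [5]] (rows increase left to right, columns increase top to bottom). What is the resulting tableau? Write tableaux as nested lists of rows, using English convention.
In row 1, 1 replaces 3 (the leftmost entry greater than 1); 3 is bumped to row 2. In row 2, 3 replaces 5 (the leftmost entry greater than 3); 5 is bumped to row 3. 5 starts a new row 3. The new tableau is [[1], [3], [5]].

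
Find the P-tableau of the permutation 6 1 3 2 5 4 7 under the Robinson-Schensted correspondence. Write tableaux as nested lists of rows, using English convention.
Insert 6: appended to row 1. P = [[6]].
Insert 1: 1 bumps 6 from row 1; 6 starts row 2. P = [[1], [6]].
Insert 3: appended to row 1. P = [[1, 3], [6]].
Insert 2: 2 bumps 3 from row 1; 3 bumps 6 from row 2; 6 starts row 3. P = [[1, 2], [3], [6]].
Insert 5: appended to row 1. P = [[1, 2, 5], [3], [6]].
Insert 4: 4 bumps 5 from row 1; 5 appends to row 2. P = [[1, 2, 4], [3, 5], [6]].
Insert 7: appended to row 1. P = [[1, 2, 4, 7], [3, 5], [6]].

So P = [[1, 2, 4, 7], [3, 5], [6]].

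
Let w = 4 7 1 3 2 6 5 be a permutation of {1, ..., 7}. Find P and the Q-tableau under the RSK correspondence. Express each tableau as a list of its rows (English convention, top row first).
Insert each entry of the permutation into P by Schensted row insertion, recording in Q the position of each new cell.

After inserting 4: P = [[4]].
After inserting 7: P = [[4, 7]].
After inserting 1: P = [[1, 7], [4]].
After inserting 3: P = [[1, 3], [4, 7]].
After inserting 2: P = [[1, 2], [3, 7], [4]].
After inserting 6: P = [[1, 2, 6], [3, 7], [4]].
After inserting 5: P = [[1, 2, 5], [3, 6], [4, 7]].

So P = [[1, 2, 5], [3, 6], [4, 7]], Q = [[1, 2, 6], [3, 4], [5, 7]].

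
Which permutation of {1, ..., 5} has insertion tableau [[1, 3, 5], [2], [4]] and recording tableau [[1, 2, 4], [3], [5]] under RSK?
Reverse the RSK construction: for i from n down to 1, find the cell of Q containing i, remove the entry at that cell from P, and reverse-bump it up through P; the value ejected from row 1 is w(i).

Step i=5: Q has 5 at row 3, column 1; remove 4 from row 3 of P and reverse-bump: 4 enters row 2 and ejects 2; 2 enters row 1 and ejects 1. So w(5) = 1. P is now [[2, 3, 5], [4]].
Step i=4: Q has 4 at row 1, column 3; remove that cell from P, ejecting 5. So w(4) = 5. P is now [[2, 3], [4]].
Step i=3: Q has 3 at row 2, column 1; remove 4 from row 2 of P and reverse-bump: 4 enters row 1 and ejects 3. So w(3) = 3. P is now [[2, 4]].
Step i=2: Q has 2 at row 1, column 2; remove that cell from P, ejecting 4. So w(2) = 4. P is now [[2]].
Step i=1: Q has 1 at row 1, column 1; remove that cell from P, ejecting 2. So w(1) = 2. P is now [].

So w = 2 4 3 5 1.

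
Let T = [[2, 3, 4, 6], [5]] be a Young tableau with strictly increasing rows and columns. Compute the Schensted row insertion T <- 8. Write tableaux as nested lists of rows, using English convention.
[[2, 3, 4, 6, 8], [5]]

8 is larger than every entry of row 1, so it is appended to row 1. The new tableau is [[2, 3, 4, 6, 8], [5]].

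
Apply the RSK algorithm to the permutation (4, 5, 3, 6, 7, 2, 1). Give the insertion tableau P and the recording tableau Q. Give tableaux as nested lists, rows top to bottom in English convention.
P = [[1, 5, 6, 7], [2], [3], [4]], Q = [[1, 2, 4, 5], [3], [6], [7]]

Insert each entry of the permutation into P by Schensted row insertion, recording in Q the position of each new cell.

After inserting 4: P = [[4]].
After inserting 5: P = [[4, 5]].
After inserting 3: P = [[3, 5], [4]].
After inserting 6: P = [[3, 5, 6], [4]].
After inserting 7: P = [[3, 5, 6, 7], [4]].
After inserting 2: P = [[2, 5, 6, 7], [3], [4]].
After inserting 1: P = [[1, 5, 6, 7], [2], [3], [4]].

So P = [[1, 5, 6, 7], [2], [3], [4]], Q = [[1, 2, 4, 5], [3], [6], [7]].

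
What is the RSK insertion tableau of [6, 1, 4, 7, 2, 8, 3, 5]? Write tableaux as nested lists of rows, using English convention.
P = [[1, 2, 3, 5], [4, 7, 8], [6]]

Insert 6: appended to row 1. P = [[6]].
Insert 1: 1 bumps 6 from row 1; 6 starts row 2. P = [[1], [6]].
Insert 4: appended to row 1. P = [[1, 4], [6]].
Insert 7: appended to row 1. P = [[1, 4, 7], [6]].
Insert 2: 2 bumps 4 from row 1; 4 bumps 6 from row 2; 6 starts row 3. P = [[1, 2, 7], [4], [6]].
Insert 8: appended to row 1. P = [[1, 2, 7, 8], [4], [6]].
Insert 3: 3 bumps 7 from row 1; 7 appends to row 2. P = [[1, 2, 3, 8], [4, 7], [6]].
Insert 5: 5 bumps 8 from row 1; 8 appends to row 2. P = [[1, 2, 3, 5], [4, 7, 8], [6]].

So P = [[1, 2, 3, 5], [4, 7, 8], [6]].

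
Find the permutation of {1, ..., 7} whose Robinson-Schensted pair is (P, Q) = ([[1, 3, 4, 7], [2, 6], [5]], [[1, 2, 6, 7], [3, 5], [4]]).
5 6 2 1 3 4 7

Reverse the RSK construction: for i from n down to 1, find the cell of Q containing i, remove the entry at that cell from P, and reverse-bump it up through P; the value ejected from row 1 is w(i).

Step i=7: Q has 7 at row 1, column 4; remove that cell from P, ejecting 7. So w(7) = 7. P is now [[1, 3, 4], [2, 6], [5]].
Step i=6: Q has 6 at row 1, column 3; remove that cell from P, ejecting 4. So w(6) = 4. P is now [[1, 3], [2, 6], [5]].
Step i=5: Q has 5 at row 2, column 2; remove 6 from row 2 of P and reverse-bump: 6 enters row 1 and ejects 3. So w(5) = 3. P is now [[1, 6], [2], [5]].
Step i=4: Q has 4 at row 3, column 1; remove 5 from row 3 of P and reverse-bump: 5 enters row 2 and ejects 2; 2 enters row 1 and ejects 1. So w(4) = 1. P is now [[2, 6], [5]].
Step i=3: Q has 3 at row 2, column 1; remove 5 from row 2 of P and reverse-bump: 5 enters row 1 and ejects 2. So w(3) = 2. P is now [[5, 6]].
Step i=2: Q has 2 at row 1, column 2; remove that cell from P, ejecting 6. So w(2) = 6. P is now [[5]].
Step i=1: Q has 1 at row 1, column 1; remove that cell from P, ejecting 5. So w(1) = 5. P is now [].

So w = 5 6 2 1 3 4 7.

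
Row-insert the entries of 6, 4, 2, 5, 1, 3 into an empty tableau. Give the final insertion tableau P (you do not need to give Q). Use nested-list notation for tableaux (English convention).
After inserting 6: P = [[6]].
After inserting 4: P = [[4], [6]].
After inserting 2: P = [[2], [4], [6]].
After inserting 5: P = [[2, 5], [4], [6]].
After inserting 1: P = [[1, 5], [2], [4], [6]].
After inserting 3: P = [[1, 3], [2, 5], [4], [6]].

So P = [[1, 3], [2, 5], [4], [6]].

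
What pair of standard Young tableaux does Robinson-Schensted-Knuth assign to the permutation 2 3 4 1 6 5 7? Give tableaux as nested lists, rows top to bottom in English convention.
P = [[1, 3, 4, 5, 7], [2, 6]], Q = [[1, 2, 3, 5, 7], [4, 6]]

Insert each entry of the permutation into P by Schensted row insertion, recording in Q the position of each new cell.

Insert 2: appended to row 1. P = [[2]], Q = [[1]].
Insert 3: appended to row 1. P = [[2, 3]], Q = [[1, 2]].
Insert 4: appended to row 1. P = [[2, 3, 4]], Q = [[1, 2, 3]].
Insert 1: 1 bumps 2 from row 1; 2 starts row 2. P = [[1, 3, 4], [2]], Q = [[1, 2, 3], [4]].
Insert 6: appended to row 1. P = [[1, 3, 4, 6], [2]], Q = [[1, 2, 3, 5], [4]].
Insert 5: 5 bumps 6 from row 1; 6 appends to row 2. P = [[1, 3, 4, 5], [2, 6]], Q = [[1, 2, 3, 5], [4, 6]].
Insert 7: appended to row 1. P = [[1, 3, 4, 5, 7], [2, 6]], Q = [[1, 2, 3, 5, 7], [4, 6]].

So P = [[1, 3, 4, 5, 7], [2, 6]], Q = [[1, 2, 3, 5, 7], [4, 6]].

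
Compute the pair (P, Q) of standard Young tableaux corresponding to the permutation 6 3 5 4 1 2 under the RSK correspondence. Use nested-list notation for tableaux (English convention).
Insert each entry of the permutation into P by Schensted row insertion, recording in Q the position of each new cell.

Insert 6: appended to row 1. P = [[6]].
Insert 3: 3 bumps 6 from row 1; 6 starts row 2. P = [[3], [6]].
Insert 5: appended to row 1. P = [[3, 5], [6]].
Insert 4: 4 bumps 5 from row 1; 5 bumps 6 from row 2; 6 starts row 3. P = [[3, 4], [5], [6]].
Insert 1: 1 bumps 3 from row 1; 3 bumps 5 from row 2; 5 bumps 6 from row 3; 6 starts row 4. P = [[1, 4], [3], [5], [6]].
Insert 2: 2 bumps 4 from row 1; 4 appends to row 2. P = [[1, 2], [3, 4], [5], [6]].

So P = [[1, 2], [3, 4], [5], [6]], Q = [[1, 3], [2, 6], [4], [5]].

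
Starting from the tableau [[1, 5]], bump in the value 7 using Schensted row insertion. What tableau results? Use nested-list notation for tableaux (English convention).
7 is larger than every entry of row 1, so it is appended to row 1. The new tableau is [[1, 5, 7]].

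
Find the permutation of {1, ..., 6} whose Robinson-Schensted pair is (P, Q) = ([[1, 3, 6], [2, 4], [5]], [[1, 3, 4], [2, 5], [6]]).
2 1 5 6 4 3

Reverse the RSK construction: for i from n down to 1, find the cell of Q containing i, remove the entry at that cell from P, and reverse-bump it up through P; the value ejected from row 1 is w(i).

Step i=6: Q has 6 at row 3, column 1; remove 5 from row 3 of P and reverse-bump: 5 enters row 2 and ejects 4; 4 enters row 1 and ejects 3. So w(6) = 3. P is now [[1, 4, 6], [2, 5]].
Step i=5: Q has 5 at row 2, column 2; remove 5 from row 2 of P and reverse-bump: 5 enters row 1 and ejects 4. So w(5) = 4. P is now [[1, 5, 6], [2]].
Step i=4: Q has 4 at row 1, column 3; remove that cell from P, ejecting 6. So w(4) = 6. P is now [[1, 5], [2]].
Step i=3: Q has 3 at row 1, column 2; remove that cell from P, ejecting 5. So w(3) = 5. P is now [[1], [2]].
Step i=2: Q has 2 at row 2, column 1; remove 2 from row 2 of P and reverse-bump: 2 enters row 1 and ejects 1. So w(2) = 1. P is now [[2]].
Step i=1: Q has 1 at row 1, column 1; remove that cell from P, ejecting 2. So w(1) = 2. P is now [].

So w = 2 1 5 6 4 3.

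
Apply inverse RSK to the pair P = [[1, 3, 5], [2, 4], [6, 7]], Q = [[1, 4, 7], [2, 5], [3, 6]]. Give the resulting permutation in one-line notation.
Reverse the RSK construction: for i from n down to 1, find the cell of Q containing i, remove the entry at that cell from P, and reverse-bump it up through P; the value ejected from row 1 is w(i).

Step i=7: Q has 7 at row 1, column 3; remove that cell from P, ejecting 5. So w(7) = 5. P is now [[1, 3], [2, 4], [6, 7]].
Step i=6: Q has 6 at row 3, column 2; remove 7 from row 3 of P and reverse-bump: 7 enters row 2 and ejects 4; 4 enters row 1 and ejects 3. So w(6) = 3. P is now [[1, 4], [2, 7], [6]].
Step i=5: Q has 5 at row 2, column 2; remove 7 from row 2 of P and reverse-bump: 7 enters row 1 and ejects 4. So w(5) = 4. P is now [[1, 7], [2], [6]].
Step i=4: Q has 4 at row 1, column 2; remove that cell from P, ejecting 7. So w(4) = 7. P is now [[1], [2], [6]].
Step i=3: Q has 3 at row 3, column 1; remove 6 from row 3 of P and reverse-bump: 6 enters row 2 and ejects 2; 2 enters row 1 and ejects 1. So w(3) = 1. P is now [[2], [6]].
Step i=2: Q has 2 at row 2, column 1; remove 6 from row 2 of P and reverse-bump: 6 enters row 1 and ejects 2. So w(2) = 2. P is now [[6]].
Step i=1: Q has 1 at row 1, column 1; remove that cell from P, ejecting 6. So w(1) = 6. P is now [].

So w = 6 2 1 7 4 3 5.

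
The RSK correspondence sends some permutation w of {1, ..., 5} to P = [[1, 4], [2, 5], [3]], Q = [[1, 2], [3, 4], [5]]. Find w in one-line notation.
3 5 2 4 1

Reverse the RSK construction: for i from n down to 1, find the cell of Q containing i, remove the entry at that cell from P, and reverse-bump it up through P; the value ejected from row 1 is w(i).

Step i=5: Q has 5 at row 3, column 1; remove 3 from row 3 of P and reverse-bump: 3 enters row 2 and ejects 2; 2 enters row 1 and ejects 1. So w(5) = 1. P is now [[2, 4], [3, 5]].
Step i=4: Q has 4 at row 2, column 2; remove 5 from row 2 of P and reverse-bump: 5 enters row 1 and ejects 4. So w(4) = 4. P is now [[2, 5], [3]].
Step i=3: Q has 3 at row 2, column 1; remove 3 from row 2 of P and reverse-bump: 3 enters row 1 and ejects 2. So w(3) = 2. P is now [[3, 5]].
Step i=2: Q has 2 at row 1, column 2; remove that cell from P, ejecting 5. So w(2) = 5. P is now [[3]].
Step i=1: Q has 1 at row 1, column 1; remove that cell from P, ejecting 3. So w(1) = 3. P is now [].

So w = 3 5 2 4 1.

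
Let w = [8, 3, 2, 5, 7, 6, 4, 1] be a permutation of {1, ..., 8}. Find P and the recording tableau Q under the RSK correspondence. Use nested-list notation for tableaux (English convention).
P = [[1, 4, 6], [2, 5], [3], [7], [8]], Q = [[1, 4, 5], [2, 6], [3], [7], [8]]

Insert each entry of the permutation into P by Schensted row insertion, recording in Q the position of each new cell.

After inserting 8: P = [[8]].
After inserting 3: P = [[3], [8]].
After inserting 2: P = [[2], [3], [8]].
After inserting 5: P = [[2, 5], [3], [8]].
After inserting 7: P = [[2, 5, 7], [3], [8]].
After inserting 6: P = [[2, 5, 6], [3, 7], [8]].
After inserting 4: P = [[2, 4, 6], [3, 5], [7], [8]].
After inserting 1: P = [[1, 4, 6], [2, 5], [3], [7], [8]].

So P = [[1, 4, 6], [2, 5], [3], [7], [8]], Q = [[1, 4, 5], [2, 6], [3], [7], [8]].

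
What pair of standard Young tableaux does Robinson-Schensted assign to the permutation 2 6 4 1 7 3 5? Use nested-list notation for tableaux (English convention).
Insert each entry of the permutation into P by Schensted row insertion, recording in Q the position of each new cell.

Insert 2: appended to row 1. P = [[2]].
Insert 6: appended to row 1. P = [[2, 6]].
Insert 4: 4 bumps 6 from row 1; 6 starts row 2. P = [[2, 4], [6]].
Insert 1: 1 bumps 2 from row 1; 2 bumps 6 from row 2; 6 starts row 3. P = [[1, 4], [2], [6]].
Insert 7: appended to row 1. P = [[1, 4, 7], [2], [6]].
Insert 3: 3 bumps 4 from row 1; 4 appends to row 2. P = [[1, 3, 7], [2, 4], [6]].
Insert 5: 5 bumps 7 from row 1; 7 appends to row 2. P = [[1, 3, 5], [2, 4, 7], [6]].

So P = [[1, 3, 5], [2, 4, 7], [6]], Q = [[1, 2, 5], [3, 6, 7], [4]].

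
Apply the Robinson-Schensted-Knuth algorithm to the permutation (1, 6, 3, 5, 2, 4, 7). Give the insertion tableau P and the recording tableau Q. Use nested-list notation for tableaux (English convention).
Insert each entry of the permutation into P by Schensted row insertion, recording in Q the position of each new cell.

Insert 1: appended to row 1. P = [[1]], Q = [[1]].
Insert 6: appended to row 1. P = [[1, 6]], Q = [[1, 2]].
Insert 3: 3 bumps 6 from row 1; 6 starts row 2. P = [[1, 3], [6]], Q = [[1, 2], [3]].
Insert 5: appended to row 1. P = [[1, 3, 5], [6]], Q = [[1, 2, 4], [3]].
Insert 2: 2 bumps 3 from row 1; 3 bumps 6 from row 2; 6 starts row 3. P = [[1, 2, 5], [3], [6]], Q = [[1, 2, 4], [3], [5]].
Insert 4: 4 bumps 5 from row 1; 5 appends to row 2. P = [[1, 2, 4], [3, 5], [6]], Q = [[1, 2, 4], [3, 6], [5]].
Insert 7: appended to row 1. P = [[1, 2, 4, 7], [3, 5], [6]], Q = [[1, 2, 4, 7], [3, 6], [5]].

So P = [[1, 2, 4, 7], [3, 5], [6]], Q = [[1, 2, 4, 7], [3, 6], [5]].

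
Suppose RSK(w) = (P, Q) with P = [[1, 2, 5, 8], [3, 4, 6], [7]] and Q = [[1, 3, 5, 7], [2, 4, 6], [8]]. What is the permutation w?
Reverse the RSK construction: for i from n down to 1, find the cell of Q containing i, remove the entry at that cell from P, and reverse-bump it up through P; the value ejected from row 1 is w(i).

Step i=8: Q has 8 at row 3, column 1; remove 7 from row 3 of P and reverse-bump: 7 enters row 2 and ejects 6; 6 enters row 1 and ejects 5. So w(8) = 5. P is now [[1, 2, 6, 8], [3, 4, 7]].
Step i=7: Q has 7 at row 1, column 4; remove that cell from P, ejecting 8. So w(7) = 8. P is now [[1, 2, 6], [3, 4, 7]].
Step i=6: Q has 6 at row 2, column 3; remove 7 from row 2 of P and reverse-bump: 7 enters row 1 and ejects 6. So w(6) = 6. P is now [[1, 2, 7], [3, 4]].
Step i=5: Q has 5 at row 1, column 3; remove that cell from P, ejecting 7. So w(5) = 7. P is now [[1, 2], [3, 4]].
Step i=4: Q has 4 at row 2, column 2; remove 4 from row 2 of P and reverse-bump: 4 enters row 1 and ejects 2. So w(4) = 2. P is now [[1, 4], [3]].
Step i=3: Q has 3 at row 1, column 2; remove that cell from P, ejecting 4. So w(3) = 4. P is now [[1], [3]].
Step i=2: Q has 2 at row 2, column 1; remove 3 from row 2 of P and reverse-bump: 3 enters row 1 and ejects 1. So w(2) = 1. P is now [[3]].
Step i=1: Q has 1 at row 1, column 1; remove that cell from P, ejecting 3. So w(1) = 3. P is now [].

So w = 3 1 4 2 7 6 8 5.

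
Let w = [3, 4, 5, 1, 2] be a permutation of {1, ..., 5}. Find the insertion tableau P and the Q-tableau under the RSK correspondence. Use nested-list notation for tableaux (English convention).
P = [[1, 2, 5], [3, 4]], Q = [[1, 2, 3], [4, 5]]

Insert each entry of the permutation into P by Schensted row insertion, recording in Q the position of each new cell.

Insert 3: appended to row 1. P = [[3]], Q = [[1]].
Insert 4: appended to row 1. P = [[3, 4]], Q = [[1, 2]].
Insert 5: appended to row 1. P = [[3, 4, 5]], Q = [[1, 2, 3]].
Insert 1: 1 bumps 3 from row 1; 3 starts row 2. P = [[1, 4, 5], [3]], Q = [[1, 2, 3], [4]].
Insert 2: 2 bumps 4 from row 1; 4 appends to row 2. P = [[1, 2, 5], [3, 4]], Q = [[1, 2, 3], [4, 5]].

So P = [[1, 2, 5], [3, 4]], Q = [[1, 2, 3], [4, 5]].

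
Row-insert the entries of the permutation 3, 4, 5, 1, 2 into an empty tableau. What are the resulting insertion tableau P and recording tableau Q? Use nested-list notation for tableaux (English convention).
Insert each entry of the permutation into P by Schensted row insertion, recording in Q the position of each new cell.

Insert 3: appended to row 1. P = [[3]], Q = [[1]].
Insert 4: appended to row 1. P = [[3, 4]], Q = [[1, 2]].
Insert 5: appended to row 1. P = [[3, 4, 5]], Q = [[1, 2, 3]].
Insert 1: 1 bumps 3 from row 1; 3 starts row 2. P = [[1, 4, 5], [3]], Q = [[1, 2, 3], [4]].
Insert 2: 2 bumps 4 from row 1; 4 appends to row 2. P = [[1, 2, 5], [3, 4]], Q = [[1, 2, 3], [4, 5]].

So P = [[1, 2, 5], [3, 4]], Q = [[1, 2, 3], [4, 5]].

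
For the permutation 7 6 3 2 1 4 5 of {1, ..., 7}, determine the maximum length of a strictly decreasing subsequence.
5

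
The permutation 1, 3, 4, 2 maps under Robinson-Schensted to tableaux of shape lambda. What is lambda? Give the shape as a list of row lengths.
[3, 1]

Row-insert each entry into an empty tableau.

After inserting 1: P = [[1]].
After inserting 3: P = [[1, 3]].
After inserting 4: P = [[1, 3, 4]].
After inserting 2: P = [[1, 2, 4], [3]].

The final insertion tableau P = [[1, 2, 4], [3]] has shape [3, 1].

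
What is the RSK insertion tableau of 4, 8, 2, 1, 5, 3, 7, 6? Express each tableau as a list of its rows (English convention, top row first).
Insert 4: appended to row 1. P = [[4]].
Insert 8: appended to row 1. P = [[4, 8]].
Insert 2: 2 bumps 4 from row 1; 4 starts row 2. P = [[2, 8], [4]].
Insert 1: 1 bumps 2 from row 1; 2 bumps 4 from row 2; 4 starts row 3. P = [[1, 8], [2], [4]].
Insert 5: 5 bumps 8 from row 1; 8 appends to row 2. P = [[1, 5], [2, 8], [4]].
Insert 3: 3 bumps 5 from row 1; 5 bumps 8 from row 2; 8 appends to row 3. P = [[1, 3], [2, 5], [4, 8]].
Insert 7: appended to row 1. P = [[1, 3, 7], [2, 5], [4, 8]].
Insert 6: 6 bumps 7 from row 1; 7 appends to row 2. P = [[1, 3, 6], [2, 5, 7], [4, 8]].

So P = [[1, 3, 6], [2, 5, 7], [4, 8]].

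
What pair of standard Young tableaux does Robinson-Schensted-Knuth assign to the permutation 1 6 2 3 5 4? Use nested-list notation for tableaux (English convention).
Insert each entry of the permutation into P by Schensted row insertion, recording in Q the position of each new cell.

After inserting 1: P = [[1]].
After inserting 6: P = [[1, 6]].
After inserting 2: P = [[1, 2], [6]].
After inserting 3: P = [[1, 2, 3], [6]].
After inserting 5: P = [[1, 2, 3, 5], [6]].
After inserting 4: P = [[1, 2, 3, 4], [5], [6]].

So P = [[1, 2, 3, 4], [5], [6]], Q = [[1, 2, 4, 5], [3], [6]].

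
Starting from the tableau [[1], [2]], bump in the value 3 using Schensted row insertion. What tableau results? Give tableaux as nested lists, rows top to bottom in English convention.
[[1, 3], [2]]

3 is larger than every entry of row 1, so it is appended to row 1. The new tableau is [[1, 3], [2]].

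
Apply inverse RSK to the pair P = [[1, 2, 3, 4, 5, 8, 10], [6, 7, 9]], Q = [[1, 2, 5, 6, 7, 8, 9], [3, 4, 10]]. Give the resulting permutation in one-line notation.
Reverse the RSK construction: for i from n down to 1, find the cell of Q containing i, remove the entry at that cell from P, and reverse-bump it up through P; the value ejected from row 1 is w(i).

Step i=10: Q has 10 at row 2, column 3; remove 9 from row 2 of P and reverse-bump: 9 enters row 1 and ejects 8. So w(10) = 8. P is now [[1, 2, 3, 4, 5, 9, 10], [6, 7]].
Step i=9: Q has 9 at row 1, column 7; remove that cell from P, ejecting 10. So w(9) = 10. P is now [[1, 2, 3, 4, 5, 9], [6, 7]].
Step i=8: Q has 8 at row 1, column 6; remove that cell from P, ejecting 9. So w(8) = 9. P is now [[1, 2, 3, 4, 5], [6, 7]].
Step i=7: Q has 7 at row 1, column 5; remove that cell from P, ejecting 5. So w(7) = 5. P is now [[1, 2, 3, 4], [6, 7]].
Step i=6: Q has 6 at row 1, column 4; remove that cell from P, ejecting 4. So w(6) = 4. P is now [[1, 2, 3], [6, 7]].
Step i=5: Q has 5 at row 1, column 3; remove that cell from P, ejecting 3. So w(5) = 3. P is now [[1, 2], [6, 7]].
Step i=4: Q has 4 at row 2, column 2; remove 7 from row 2 of P and reverse-bump: 7 enters row 1 and ejects 2. So w(4) = 2. P is now [[1, 7], [6]].
Step i=3: Q has 3 at row 2, column 1; remove 6 from row 2 of P and reverse-bump: 6 enters row 1 and ejects 1. So w(3) = 1. P is now [[6, 7]].
Step i=2: Q has 2 at row 1, column 2; remove that cell from P, ejecting 7. So w(2) = 7. P is now [[6]].
Step i=1: Q has 1 at row 1, column 1; remove that cell from P, ejecting 6. So w(1) = 6. P is now [].

So w = 6 7 1 2 3 4 5 9 10 8.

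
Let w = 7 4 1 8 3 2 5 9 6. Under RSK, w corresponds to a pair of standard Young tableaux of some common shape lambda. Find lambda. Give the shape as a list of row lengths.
Row-insert each entry into an empty tableau.

After inserting 7: P = [[7]].
After inserting 4: P = [[4], [7]].
After inserting 1: P = [[1], [4], [7]].
After inserting 8: P = [[1, 8], [4], [7]].
After inserting 3: P = [[1, 3], [4, 8], [7]].
After inserting 2: P = [[1, 2], [3, 8], [4], [7]].
After inserting 5: P = [[1, 2, 5], [3, 8], [4], [7]].
After inserting 9: P = [[1, 2, 5, 9], [3, 8], [4], [7]].
After inserting 6: P = [[1, 2, 5, 6], [3, 8, 9], [4], [7]].

The final insertion tableau P = [[1, 2, 5, 6], [3, 8, 9], [4], [7]] has shape [4, 3, 1, 1].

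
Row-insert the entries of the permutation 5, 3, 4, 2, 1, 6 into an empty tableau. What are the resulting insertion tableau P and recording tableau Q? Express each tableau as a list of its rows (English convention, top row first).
Insert each entry of the permutation into P by Schensted row insertion, recording in Q the position of each new cell.

After inserting 5: P = [[5]].
After inserting 3: P = [[3], [5]].
After inserting 4: P = [[3, 4], [5]].
After inserting 2: P = [[2, 4], [3], [5]].
After inserting 1: P = [[1, 4], [2], [3], [5]].
After inserting 6: P = [[1, 4, 6], [2], [3], [5]].

So P = [[1, 4, 6], [2], [3], [5]], Q = [[1, 3, 6], [2], [4], [5]].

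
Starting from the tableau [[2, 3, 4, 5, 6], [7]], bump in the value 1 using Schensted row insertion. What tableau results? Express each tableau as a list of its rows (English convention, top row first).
[[1, 3, 4, 5, 6], [2], [7]]

In row 1, 1 replaces 2 (the leftmost entry greater than 1); 2 is bumped to row 2. In row 2, 2 replaces 7 (the leftmost entry greater than 2); 7 is bumped to row 3. 7 starts a new row 3. The new tableau is [[1, 3, 4, 5, 6], [2], [7]].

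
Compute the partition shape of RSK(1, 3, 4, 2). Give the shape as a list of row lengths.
Row-insert each entry into an empty tableau.

After inserting 1: P = [[1]].
After inserting 3: P = [[1, 3]].
After inserting 4: P = [[1, 3, 4]].
After inserting 2: P = [[1, 2, 4], [3]].

The final insertion tableau P = [[1, 2, 4], [3]] has shape [3, 1].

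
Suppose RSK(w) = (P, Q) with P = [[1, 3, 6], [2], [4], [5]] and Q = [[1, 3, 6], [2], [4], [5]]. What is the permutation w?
Reverse RSK: for i = n, n-1, ..., 1, locate i in Q, remove the corresponding corner cell from P, and reverse-bump its entry up through P; the value ejected from row 1 is w(i).

So w = 5 2 4 3 1 6.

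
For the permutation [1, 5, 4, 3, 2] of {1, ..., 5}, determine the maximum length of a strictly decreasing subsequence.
4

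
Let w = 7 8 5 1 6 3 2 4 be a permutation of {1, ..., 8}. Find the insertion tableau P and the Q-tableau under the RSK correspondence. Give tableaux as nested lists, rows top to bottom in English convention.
P = [[1, 2, 4], [3, 6], [5, 8], [7]], Q = [[1, 2, 8], [3, 5], [4, 6], [7]]

Insert each entry of the permutation into P by Schensted row insertion, recording in Q the position of each new cell.

Insert 7: appended to row 1. P = [[7]].
Insert 8: appended to row 1. P = [[7, 8]].
Insert 5: 5 bumps 7 from row 1; 7 starts row 2. P = [[5, 8], [7]].
Insert 1: 1 bumps 5 from row 1; 5 bumps 7 from row 2; 7 starts row 3. P = [[1, 8], [5], [7]].
Insert 6: 6 bumps 8 from row 1; 8 appends to row 2. P = [[1, 6], [5, 8], [7]].
Insert 3: 3 bumps 6 from row 1; 6 bumps 8 from row 2; 8 appends to row 3. P = [[1, 3], [5, 6], [7, 8]].
Insert 2: 2 bumps 3 from row 1; 3 bumps 5 from row 2; 5 bumps 7 from row 3; 7 starts row 4. P = [[1, 2], [3, 6], [5, 8], [7]].
Insert 4: appended to row 1. P = [[1, 2, 4], [3, 6], [5, 8], [7]].

So P = [[1, 2, 4], [3, 6], [5, 8], [7]], Q = [[1, 2, 8], [3, 5], [4, 6], [7]].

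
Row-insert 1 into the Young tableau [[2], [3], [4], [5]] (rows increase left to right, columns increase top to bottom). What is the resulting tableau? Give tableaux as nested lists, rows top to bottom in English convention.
In row 1, 1 replaces 2 (the leftmost entry greater than 1); 2 is bumped to row 2. In row 2, 2 replaces 3 (the leftmost entry greater than 2); 3 is bumped to row 3. In row 3, 3 replaces 4 (the leftmost entry greater than 3); 4 is bumped to row 4. In row 4, 4 replaces 5 (the leftmost entry greater than 4); 5 is bumped to row 5. 5 starts a new row 5. The new tableau is [[1], [2], [3], [4], [5]].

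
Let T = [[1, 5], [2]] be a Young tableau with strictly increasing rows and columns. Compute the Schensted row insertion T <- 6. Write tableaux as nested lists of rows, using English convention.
[[1, 5, 6], [2]]

6 is larger than every entry of row 1, so it is appended to row 1. The new tableau is [[1, 5, 6], [2]].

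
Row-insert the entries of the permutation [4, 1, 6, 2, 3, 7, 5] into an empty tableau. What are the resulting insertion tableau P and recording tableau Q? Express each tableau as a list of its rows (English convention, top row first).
Insert each entry of the permutation into P by Schensted row insertion, recording in Q the position of each new cell.

Insert 4: appended to row 1. P = [[4]].
Insert 1: 1 bumps 4 from row 1; 4 starts row 2. P = [[1], [4]].
Insert 6: appended to row 1. P = [[1, 6], [4]].
Insert 2: 2 bumps 6 from row 1; 6 appends to row 2. P = [[1, 2], [4, 6]].
Insert 3: appended to row 1. P = [[1, 2, 3], [4, 6]].
Insert 7: appended to row 1. P = [[1, 2, 3, 7], [4, 6]].
Insert 5: 5 bumps 7 from row 1; 7 appends to row 2. P = [[1, 2, 3, 5], [4, 6, 7]].

So P = [[1, 2, 3, 5], [4, 6, 7]], Q = [[1, 3, 5, 6], [2, 4, 7]].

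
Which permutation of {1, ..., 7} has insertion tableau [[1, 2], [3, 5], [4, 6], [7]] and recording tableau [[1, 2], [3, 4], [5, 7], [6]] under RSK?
4 7 3 6 5 1 2

Reverse the RSK construction: for i from n down to 1, find the cell of Q containing i, remove the entry at that cell from P, and reverse-bump it up through P; the value ejected from row 1 is w(i).

Step i=7: Q has 7 at row 3, column 2; remove 6 from row 3 of P and reverse-bump: 6 enters row 2 and ejects 5; 5 enters row 1 and ejects 2. So w(7) = 2. P is now [[1, 5], [3, 6], [4], [7]].
Step i=6: Q has 6 at row 4, column 1; remove 7 from row 4 of P and reverse-bump: 7 enters row 3 and ejects 4; 4 enters row 2 and ejects 3; 3 enters row 1 and ejects 1. So w(6) = 1. P is now [[3, 5], [4, 6], [7]].
Step i=5: Q has 5 at row 3, column 1; remove 7 from row 3 of P and reverse-bump: 7 enters row 2 and ejects 6; 6 enters row 1 and ejects 5. So w(5) = 5. P is now [[3, 6], [4, 7]].
Step i=4: Q has 4 at row 2, column 2; remove 7 from row 2 of P and reverse-bump: 7 enters row 1 and ejects 6. So w(4) = 6. P is now [[3, 7], [4]].
Step i=3: Q has 3 at row 2, column 1; remove 4 from row 2 of P and reverse-bump: 4 enters row 1 and ejects 3. So w(3) = 3. P is now [[4, 7]].
Step i=2: Q has 2 at row 1, column 2; remove that cell from P, ejecting 7. So w(2) = 7. P is now [[4]].
Step i=1: Q has 1 at row 1, column 1; remove that cell from P, ejecting 4. So w(1) = 4. P is now [].

So w = 4 7 3 6 5 1 2.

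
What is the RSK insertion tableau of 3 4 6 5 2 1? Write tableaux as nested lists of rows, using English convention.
P = [[1, 4, 5], [2], [3], [6]]

Insert 3: appended to row 1. P = [[3]].
Insert 4: appended to row 1. P = [[3, 4]].
Insert 6: appended to row 1. P = [[3, 4, 6]].
Insert 5: 5 bumps 6 from row 1; 6 starts row 2. P = [[3, 4, 5], [6]].
Insert 2: 2 bumps 3 from row 1; 3 bumps 6 from row 2; 6 starts row 3. P = [[2, 4, 5], [3], [6]].
Insert 1: 1 bumps 2 from row 1; 2 bumps 3 from row 2; 3 bumps 6 from row 3; 6 starts row 4. P = [[1, 4, 5], [2], [3], [6]].

So P = [[1, 4, 5], [2], [3], [6]].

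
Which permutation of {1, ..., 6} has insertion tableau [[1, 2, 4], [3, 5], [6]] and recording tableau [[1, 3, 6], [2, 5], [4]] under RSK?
6 3 5 1 2 4

Reverse the RSK construction: for i from n down to 1, find the cell of Q containing i, remove the entry at that cell from P, and reverse-bump it up through P; the value ejected from row 1 is w(i).

Step i=6: Q has 6 at row 1, column 3; remove that cell from P, ejecting 4. So w(6) = 4. P is now [[1, 2], [3, 5], [6]].
Step i=5: Q has 5 at row 2, column 2; remove 5 from row 2 of P and reverse-bump: 5 enters row 1 and ejects 2. So w(5) = 2. P is now [[1, 5], [3], [6]].
Step i=4: Q has 4 at row 3, column 1; remove 6 from row 3 of P and reverse-bump: 6 enters row 2 and ejects 3; 3 enters row 1 and ejects 1. So w(4) = 1. P is now [[3, 5], [6]].
Step i=3: Q has 3 at row 1, column 2; remove that cell from P, ejecting 5. So w(3) = 5. P is now [[3], [6]].
Step i=2: Q has 2 at row 2, column 1; remove 6 from row 2 of P and reverse-bump: 6 enters row 1 and ejects 3. So w(2) = 3. P is now [[6]].
Step i=1: Q has 1 at row 1, column 1; remove that cell from P, ejecting 6. So w(1) = 6. P is now [].

So w = 6 3 5 1 2 4.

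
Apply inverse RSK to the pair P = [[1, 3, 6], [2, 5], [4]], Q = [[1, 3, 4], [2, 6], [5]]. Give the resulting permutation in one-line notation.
Reverse the RSK construction: for i from n down to 1, find the cell of Q containing i, remove the entry at that cell from P, and reverse-bump it up through P; the value ejected from row 1 is w(i).

Step i=6: Q has 6 at row 2, column 2; remove 5 from row 2 of P and reverse-bump: 5 enters row 1 and ejects 3. So w(6) = 3. P is now [[1, 5, 6], [2], [4]].
Step i=5: Q has 5 at row 3, column 1; remove 4 from row 3 of P and reverse-bump: 4 enters row 2 and ejects 2; 2 enters row 1 and ejects 1. So w(5) = 1. P is now [[2, 5, 6], [4]].
Step i=4: Q has 4 at row 1, column 3; remove that cell from P, ejecting 6. So w(4) = 6. P is now [[2, 5], [4]].
Step i=3: Q has 3 at row 1, column 2; remove that cell from P, ejecting 5. So w(3) = 5. P is now [[2], [4]].
Step i=2: Q has 2 at row 2, column 1; remove 4 from row 2 of P and reverse-bump: 4 enters row 1 and ejects 2. So w(2) = 2. P is now [[4]].
Step i=1: Q has 1 at row 1, column 1; remove that cell from P, ejecting 4. So w(1) = 4. P is now [].

So w = 4 2 5 6 1 3.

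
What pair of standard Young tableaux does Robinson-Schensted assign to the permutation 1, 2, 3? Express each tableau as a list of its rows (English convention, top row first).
Insert each entry of the permutation into P by Schensted row insertion, recording in Q the position of each new cell.

Insert 1: appended to row 1. P = [[1]].
Insert 2: appended to row 1. P = [[1, 2]].
Insert 3: appended to row 1. P = [[1, 2, 3]].

So P = [[1, 2, 3]], Q = [[1, 2, 3]].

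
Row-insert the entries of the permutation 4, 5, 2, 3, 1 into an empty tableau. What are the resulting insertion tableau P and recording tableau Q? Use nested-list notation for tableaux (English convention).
P = [[1, 3], [2, 5], [4]], Q = [[1, 2], [3, 4], [5]]

Insert each entry of the permutation into P by Schensted row insertion, recording in Q the position of each new cell.

Insert 4: appended to row 1. P = [[4]], Q = [[1]].
Insert 5: appended to row 1. P = [[4, 5]], Q = [[1, 2]].
Insert 2: 2 bumps 4 from row 1; 4 starts row 2. P = [[2, 5], [4]], Q = [[1, 2], [3]].
Insert 3: 3 bumps 5 from row 1; 5 appends to row 2. P = [[2, 3], [4, 5]], Q = [[1, 2], [3, 4]].
Insert 1: 1 bumps 2 from row 1; 2 bumps 4 from row 2; 4 starts row 3. P = [[1, 3], [2, 5], [4]], Q = [[1, 2], [3, 4], [5]].

So P = [[1, 3], [2, 5], [4]], Q = [[1, 2], [3, 4], [5]].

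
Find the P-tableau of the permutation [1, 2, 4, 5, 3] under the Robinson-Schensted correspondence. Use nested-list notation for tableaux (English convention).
P = [[1, 2, 3, 5], [4]]

After inserting 1: P = [[1]].
After inserting 2: P = [[1, 2]].
After inserting 4: P = [[1, 2, 4]].
After inserting 5: P = [[1, 2, 4, 5]].
After inserting 3: P = [[1, 2, 3, 5], [4]].

So P = [[1, 2, 3, 5], [4]].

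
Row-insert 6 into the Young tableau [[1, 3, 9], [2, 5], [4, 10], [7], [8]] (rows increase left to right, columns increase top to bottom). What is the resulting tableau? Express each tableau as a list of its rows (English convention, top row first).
[[1, 3, 6], [2, 5, 9], [4, 10], [7], [8]]

In row 1, 6 replaces 9 (the leftmost entry greater than 6); 9 is bumped to row 2. 9 is appended to row 2. The new tableau is [[1, 3, 6], [2, 5, 9], [4, 10], [7], [8]].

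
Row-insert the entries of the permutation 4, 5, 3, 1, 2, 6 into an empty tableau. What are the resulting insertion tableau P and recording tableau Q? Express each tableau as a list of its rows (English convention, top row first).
Insert each entry of the permutation into P by Schensted row insertion, recording in Q the position of each new cell.

Insert 4: appended to row 1. P = [[4]].
Insert 5: appended to row 1. P = [[4, 5]].
Insert 3: 3 bumps 4 from row 1; 4 starts row 2. P = [[3, 5], [4]].
Insert 1: 1 bumps 3 from row 1; 3 bumps 4 from row 2; 4 starts row 3. P = [[1, 5], [3], [4]].
Insert 2: 2 bumps 5 from row 1; 5 appends to row 2. P = [[1, 2], [3, 5], [4]].
Insert 6: appended to row 1. P = [[1, 2, 6], [3, 5], [4]].

So P = [[1, 2, 6], [3, 5], [4]], Q = [[1, 2, 6], [3, 5], [4]].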